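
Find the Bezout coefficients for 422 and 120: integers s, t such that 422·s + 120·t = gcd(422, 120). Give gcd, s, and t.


Euclidean algorithm on (422, 120) — divide until remainder is 0:
  422 = 3 · 120 + 62
  120 = 1 · 62 + 58
  62 = 1 · 58 + 4
  58 = 14 · 4 + 2
  4 = 2 · 2 + 0
gcd(422, 120) = 2.
Track Bezout coefficients alongside the remainders: start with r₀ = 422 = a·1 + b·0 (s = 1, t = 0) and r₁ = 120 = a·0 + b·1 (s = 0, t = 1); each new remainder r_{k+1} = r_{k-1} − q_k·r_k inherits s_{k+1} = s_{k-1} − q_k·s_k, t_{k+1} = t_{k-1} − q_k·t_k, so r_k = a·s_k + b·t_k at every step:
  q = 3: r = 62, s = 1 − 3·0 = 1, t = 0 − 3·1 = -3  (check: 422·1 + 120·(-3) = 62)
  q = 1: r = 58, s = 0 − 1·1 = -1, t = 1 − 1·(-3) = 4  (check: 422·(-1) + 120·4 = 58)
  q = 1: r = 4, s = 1 − 1·(-1) = 2, t = -3 − 1·4 = -7  (check: 422·2 + 120·(-7) = 4)
  q = 14: r = 2, s = -1 − 14·2 = -29, t = 4 − 14·(-7) = 102  (check: 422·(-29) + 120·102 = 2)
The row with r = 2 (the gcd) gives the Bezout coefficients s = -29, t = 102.
Result: 422 · (-29) + 120 · (102) = 2.

gcd(422, 120) = 2; s = -29, t = 102 (check: 422·(-29) + 120·102 = 2).


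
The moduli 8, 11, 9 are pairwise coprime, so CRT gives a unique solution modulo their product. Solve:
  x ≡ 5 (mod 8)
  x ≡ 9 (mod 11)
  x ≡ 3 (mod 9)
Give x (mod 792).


Moduli 8, 11, 9 are pairwise coprime; by CRT there is a unique solution modulo M = 8 · 11 · 9 = 792.
Solve pairwise, accumulating the modulus:
  Start with x ≡ 5 (mod 8).
  Combine with x ≡ 9 (mod 11): since gcd(8, 11) = 1, we get a unique residue mod 88.
    Write x = 5 + 8·t and substitute into x ≡ 9 (mod 11): 8·t ≡ 9 − 5 = 4 (mod 11).
    The inverse of 8 mod 11 is 7 (since 8·7 = 56 = 5·11 + 1), so t ≡ 7·4 = 28 ≡ 6 (mod 11).
    Then x = 5 + 8·6 = 53, valid modulo lcm(8, 11) = 88: x ≡ 53 (mod 88).
  Combine with x ≡ 3 (mod 9): since gcd(88, 9) = 1, we get a unique residue mod 792.
    Write x = 53 + 88·t and substitute into x ≡ 3 (mod 9): 88·t ≡ 3 − 53 = -50 (mod 9).
    Reduce coefficients mod 9: 7·t ≡ 4 (mod 9).
    The inverse of 7 mod 9 is 4 (since 7·4 = 28 = 3·9 + 1), so t ≡ 4·4 = 16 ≡ 7 (mod 9).
    Then x = 53 + 88·7 = 669, valid modulo lcm(88, 9) = 792: x ≡ 669 (mod 792).
Verify: 669 mod 8 = 5 ✓, 669 mod 11 = 9 ✓, 669 mod 9 = 3 ✓.

x ≡ 669 (mod 792).


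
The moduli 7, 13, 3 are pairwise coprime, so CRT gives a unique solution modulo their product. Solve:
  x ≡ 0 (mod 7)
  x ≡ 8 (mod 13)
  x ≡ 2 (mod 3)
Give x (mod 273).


Moduli 7, 13, 3 are pairwise coprime; by CRT there is a unique solution modulo M = 7 · 13 · 3 = 273.
Solve pairwise, accumulating the modulus:
  Start with x ≡ 0 (mod 7).
  Combine with x ≡ 8 (mod 13): since gcd(7, 13) = 1, we get a unique residue mod 91.
    Write x = 0 + 7·t and substitute into x ≡ 8 (mod 13): 7·t ≡ 8 − 0 = 8 (mod 13).
    The inverse of 7 mod 13 is 2 (since 7·2 = 14 = 1·13 + 1), so t ≡ 2·8 = 16 ≡ 3 (mod 13).
    Then x = 0 + 7·3 = 21, valid modulo lcm(7, 13) = 91: x ≡ 21 (mod 91).
  Combine with x ≡ 2 (mod 3): since gcd(91, 3) = 1, we get a unique residue mod 273.
    Write x = 21 + 91·t and substitute into x ≡ 2 (mod 3): 91·t ≡ 2 − 21 = -19 (mod 3).
    Reduce coefficients mod 3: 1·t ≡ 2 (mod 3).
    So t ≡ 2 (mod 3).
    Then x = 21 + 91·2 = 203, valid modulo lcm(91, 3) = 273: x ≡ 203 (mod 273).
Verify: 203 mod 7 = 0 ✓, 203 mod 13 = 8 ✓, 203 mod 3 = 2 ✓.

x ≡ 203 (mod 273).


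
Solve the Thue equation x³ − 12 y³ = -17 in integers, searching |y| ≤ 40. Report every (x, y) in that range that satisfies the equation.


The equation is x³ - 12y³ = -17. For fixed y, x³ = 12·y³ − 17, so a solution requires the RHS to be a perfect cube.
Strategy: iterate y from -40 to 40, compute RHS = 12·y³ − 17, and check whether it is a (positive or negative) perfect cube.
Check small values of y:
  y = 0: RHS = -17 is not a perfect cube.
  y = 1: RHS = -5 is not a perfect cube.
  y = -1: RHS = -29 is not a perfect cube.
  y = 2: RHS = 79 is not a perfect cube.
  y = -2: RHS = -113 is not a perfect cube.
  y = 3: RHS = 307 is not a perfect cube.
  y = -3: RHS = -341 is not a perfect cube.
Continuing the search up to |y| = 40 finds no solutions either.
No (x, y) in the scanned range satisfies the equation.

No integer solutions with |y| ≤ 40.


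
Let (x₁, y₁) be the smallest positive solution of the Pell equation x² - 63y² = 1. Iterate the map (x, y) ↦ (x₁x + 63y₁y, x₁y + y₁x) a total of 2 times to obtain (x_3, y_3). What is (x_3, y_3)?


Step 1: Find the fundamental solution (x₁, y₁) of x² - 63y² = 1.
  Expand √63 as a continued fraction. a₀ = ⌊√63⌋ = 7; iterate m_{k+1} = d_k·a_k − m_k, d_{k+1} = (63 − m_{k+1}²)/d_k, a_{k+1} = ⌊(a₀ + m_{k+1})/d_{k+1}⌋ (starting m₀ = 0, d₀ = 1), with convergents p_k = a_k·p_{k-1} + p_{k-2}, q_k = a_k·q_{k-1} + q_{k-2} (p₋₁ = 1, q₋₁ = 0):
  k = 0: a₀ = 7; p₀/q₀ = 7/1; p₀² − 63·q₀² = 49 − 63 = -14.
  k = 1: m = 7, d = 14, a = ⌊(7 + 7)/14⌋ = 1; p/q = (1·7 + 1)/(1·1 + 0) = 8/1; p² − 63·q² = 64 − 63 = 1.
  The first convergent with p² − 63·q² = 1 gives the fundamental solution (x₁, y₁) = (8, 1).
Step 2: Apply the recurrence (x_{n+1}, y_{n+1}) = (x₁x_n + 63y₁y_n, x₁y_n + y₁x_n) repeatedly.
  From (x_1, y_1) = (8, 1): x_2 = 8·8 + 63·1·1 = 127; y_2 = 8·1 + 1·8 = 16.
  From (x_2, y_2) = (127, 16): x_3 = 8·127 + 63·1·16 = 2024; y_3 = 8·16 + 1·127 = 255.
Step 3: Verify x_3² - 63·y_3² = 4096576 - 4096575 = 1 (should be 1). ✓

(x_1, y_1) = (8, 1); (x_3, y_3) = (2024, 255).


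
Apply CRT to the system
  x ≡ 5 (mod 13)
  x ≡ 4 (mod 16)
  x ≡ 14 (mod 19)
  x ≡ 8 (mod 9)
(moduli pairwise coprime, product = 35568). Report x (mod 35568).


Product of moduli M = 13 · 16 · 19 · 9 = 35568.
Merge one congruence at a time:
  Start: x ≡ 5 (mod 13).
  Combine with x ≡ 4 (mod 16); new modulus lcm = 208.
    Write x = 5 + 13·t and substitute into x ≡ 4 (mod 16): 13·t ≡ 4 − 5 = -1 (mod 16).
    Reduce coefficients mod 16: 13·t ≡ 15 (mod 16).
    The inverse of 13 mod 16 is 5 (since 13·5 = 65 = 4·16 + 1), so t ≡ 5·15 = 75 ≡ 11 (mod 16).
    Then x = 5 + 13·11 = 148, valid modulo lcm(13, 16) = 208: x ≡ 148 (mod 208).
  Combine with x ≡ 14 (mod 19); new modulus lcm = 3952.
    Write x = 148 + 208·t and substitute into x ≡ 14 (mod 19): 208·t ≡ 14 − 148 = -134 (mod 19).
    Reduce coefficients mod 19: 18·t ≡ 18 (mod 19).
    The inverse of 18 mod 19 is 18 (since 18·18 = 324 = 17·19 + 1), so t ≡ 18·18 = 324 ≡ 1 (mod 19).
    Then x = 148 + 208·1 = 356, valid modulo lcm(208, 19) = 3952: x ≡ 356 (mod 3952).
  Combine with x ≡ 8 (mod 9); new modulus lcm = 35568.
    Write x = 356 + 3952·t and substitute into x ≡ 8 (mod 9): 3952·t ≡ 8 − 356 = -348 (mod 9).
    Reduce coefficients mod 9: 1·t ≡ 3 (mod 9).
    So t ≡ 3 (mod 9).
    Then x = 356 + 3952·3 = 12212, valid modulo lcm(3952, 9) = 35568: x ≡ 12212 (mod 35568).
Verify against each original: 12212 mod 13 = 5, 12212 mod 16 = 4, 12212 mod 19 = 14, 12212 mod 9 = 8.

x ≡ 12212 (mod 35568).


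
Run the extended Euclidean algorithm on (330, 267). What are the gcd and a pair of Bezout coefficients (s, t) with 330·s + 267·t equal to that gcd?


Euclidean algorithm on (330, 267) — divide until remainder is 0:
  330 = 1 · 267 + 63
  267 = 4 · 63 + 15
  63 = 4 · 15 + 3
  15 = 5 · 3 + 0
gcd(330, 267) = 3.
Track Bezout coefficients alongside the remainders: start with r₀ = 330 = a·1 + b·0 (s = 1, t = 0) and r₁ = 267 = a·0 + b·1 (s = 0, t = 1); each new remainder r_{k+1} = r_{k-1} − q_k·r_k inherits s_{k+1} = s_{k-1} − q_k·s_k, t_{k+1} = t_{k-1} − q_k·t_k, so r_k = a·s_k + b·t_k at every step:
  q = 1: r = 63, s = 1 − 1·0 = 1, t = 0 − 1·1 = -1  (check: 330·1 + 267·(-1) = 63)
  q = 4: r = 15, s = 0 − 4·1 = -4, t = 1 − 4·(-1) = 5  (check: 330·(-4) + 267·5 = 15)
  q = 4: r = 3, s = 1 − 4·(-4) = 17, t = -1 − 4·5 = -21  (check: 330·17 + 267·(-21) = 3)
The row with r = 3 (the gcd) gives the Bezout coefficients s = 17, t = -21.
Result: 330 · (17) + 267 · (-21) = 3.

gcd(330, 267) = 3; s = 17, t = -21 (check: 330·17 + 267·(-21) = 3).


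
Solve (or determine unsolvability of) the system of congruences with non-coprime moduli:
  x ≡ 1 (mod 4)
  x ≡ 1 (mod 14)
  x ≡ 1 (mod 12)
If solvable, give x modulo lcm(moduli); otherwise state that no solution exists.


Moduli 4, 14, 12 are not pairwise coprime, so CRT works modulo lcm(m_i) when all pairwise compatibility conditions hold.
Pairwise compatibility: gcd(m_i, m_j) must divide a_i - a_j for every pair.
Merge one congruence at a time:
  Start: x ≡ 1 (mod 4).
  Combine with x ≡ 1 (mod 14): gcd(4, 14) = 2; 1 - 1 = 0, which IS divisible by 2, so compatible.
    Write x = 1 + 4·t and substitute into x ≡ 1 (mod 14): 4·t ≡ 1 − 1 = 0 (mod 14).
    Divide the congruence (and modulus) by g = 2: 2·t ≡ 0 (mod 7).
    The inverse of 2 mod 7 is 4 (since 2·4 = 8 = 1·7 + 1), so t ≡ 4·0 = 0 ≡ 0 (mod 7).
    Then x = 1 + 4·0 = 1, valid modulo lcm(4, 14) = 28: x ≡ 1 (mod 28).
  Combine with x ≡ 1 (mod 12): gcd(28, 12) = 4; 1 - 1 = 0, which IS divisible by 4, so compatible.
    Write x = 1 + 28·t and substitute into x ≡ 1 (mod 12): 28·t ≡ 1 − 1 = 0 (mod 12).
    Divide the congruence (and modulus) by g = 4: 7·t ≡ 0 (mod 3).
    Reduce coefficients mod 3: 1·t ≡ 0 (mod 3).
    So t ≡ 0 (mod 3).
    Then x = 1 + 28·0 = 1, valid modulo lcm(28, 12) = 84: x ≡ 1 (mod 84).
Verify: 1 mod 4 = 1, 1 mod 14 = 1, 1 mod 12 = 1.

x ≡ 1 (mod 84).


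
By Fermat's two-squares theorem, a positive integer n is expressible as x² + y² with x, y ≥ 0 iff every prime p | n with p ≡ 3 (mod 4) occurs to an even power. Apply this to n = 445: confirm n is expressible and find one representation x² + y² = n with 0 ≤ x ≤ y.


Step 1: Factor n = 445 = 5 · 89.
Step 2: Check the mod-4 condition on each prime factor: 5 ≡ 1 (mod 4), exponent 1; 89 ≡ 1 (mod 4), exponent 1.
All primes ≡ 3 (mod 4) appear to even exponent (or don't appear), so by the two-squares theorem n IS expressible as a sum of two squares.
Step 3: Build a representation. Here n = 5 · 89 is a product of primes ≡ 1 (mod 4). Each prime p ≡ 1 (mod 4) is itself a sum of two squares; find a² by testing p − a² for a perfect square:
  5: 5 − 1² = 4 = 2² ⇒ 5 = 1² + 2².
  89: 89 − 1² = 88, 89 − 2² = 85, 89 − 3² = 80, 89 − 4² = 73, 89 − 5² = 64 = 8² ⇒ 89 = 5² + 8².
  Combine using the Brahmagupta–Fibonacci identity (a² + b²)(c² + d²) = (ac − bd)² + (ad + bc)² = (ac + bd)² + (ad − bc)²:
  5 · 89 = 445: from (1² + 2²)(5² + 8²), take (1·5 − 2·8, 1·8 + 2·5) = (5 − 16, 8 + 10) = (-11, 18); dropping signs (only squares matter) gives (11, 18); check 11² + 18² = 121 + 324 = 445 ✓.
Step 4: Order so x ≤ y and verify: 11² + 18² = 121 + 324 = 445 = n. ✓

n = 445 = 11² + 18² (one valid representation with x ≤ y).


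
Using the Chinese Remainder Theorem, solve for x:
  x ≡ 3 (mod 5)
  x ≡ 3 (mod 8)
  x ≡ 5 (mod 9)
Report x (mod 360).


Moduli 5, 8, 9 are pairwise coprime; by CRT there is a unique solution modulo M = 5 · 8 · 9 = 360.
Solve pairwise, accumulating the modulus:
  Start with x ≡ 3 (mod 5).
  Combine with x ≡ 3 (mod 8): since gcd(5, 8) = 1, we get a unique residue mod 40.
    Write x = 3 + 5·t and substitute into x ≡ 3 (mod 8): 5·t ≡ 3 − 3 = 0 (mod 8).
    The inverse of 5 mod 8 is 5 (since 5·5 = 25 = 3·8 + 1), so t ≡ 5·0 = 0 ≡ 0 (mod 8).
    Then x = 3 + 5·0 = 3, valid modulo lcm(5, 8) = 40: x ≡ 3 (mod 40).
  Combine with x ≡ 5 (mod 9): since gcd(40, 9) = 1, we get a unique residue mod 360.
    Write x = 3 + 40·t and substitute into x ≡ 5 (mod 9): 40·t ≡ 5 − 3 = 2 (mod 9).
    Reduce coefficients mod 9: 4·t ≡ 2 (mod 9).
    The inverse of 4 mod 9 is 7 (since 4·7 = 28 = 3·9 + 1), so t ≡ 7·2 = 14 ≡ 5 (mod 9).
    Then x = 3 + 40·5 = 203, valid modulo lcm(40, 9) = 360: x ≡ 203 (mod 360).
Verify: 203 mod 5 = 3 ✓, 203 mod 8 = 3 ✓, 203 mod 9 = 5 ✓.

x ≡ 203 (mod 360).


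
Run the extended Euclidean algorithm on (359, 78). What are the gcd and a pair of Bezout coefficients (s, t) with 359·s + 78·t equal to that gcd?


Euclidean algorithm on (359, 78) — divide until remainder is 0:
  359 = 4 · 78 + 47
  78 = 1 · 47 + 31
  47 = 1 · 31 + 16
  31 = 1 · 16 + 15
  16 = 1 · 15 + 1
  15 = 15 · 1 + 0
gcd(359, 78) = 1.
Track Bezout coefficients alongside the remainders: start with r₀ = 359 = a·1 + b·0 (s = 1, t = 0) and r₁ = 78 = a·0 + b·1 (s = 0, t = 1); each new remainder r_{k+1} = r_{k-1} − q_k·r_k inherits s_{k+1} = s_{k-1} − q_k·s_k, t_{k+1} = t_{k-1} − q_k·t_k, so r_k = a·s_k + b·t_k at every step:
  q = 4: r = 47, s = 1 − 4·0 = 1, t = 0 − 4·1 = -4  (check: 359·1 + 78·(-4) = 47)
  q = 1: r = 31, s = 0 − 1·1 = -1, t = 1 − 1·(-4) = 5  (check: 359·(-1) + 78·5 = 31)
  q = 1: r = 16, s = 1 − 1·(-1) = 2, t = -4 − 1·5 = -9  (check: 359·2 + 78·(-9) = 16)
  q = 1: r = 15, s = -1 − 1·2 = -3, t = 5 − 1·(-9) = 14  (check: 359·(-3) + 78·14 = 15)
  q = 1: r = 1, s = 2 − 1·(-3) = 5, t = -9 − 1·14 = -23  (check: 359·5 + 78·(-23) = 1)
The row with r = 1 (the gcd) gives the Bezout coefficients s = 5, t = -23.
Result: 359 · (5) + 78 · (-23) = 1.

gcd(359, 78) = 1; s = 5, t = -23 (check: 359·5 + 78·(-23) = 1).


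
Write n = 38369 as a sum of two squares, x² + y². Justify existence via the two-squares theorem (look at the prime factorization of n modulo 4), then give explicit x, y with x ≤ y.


Step 1: Factor n = 38369 = 17 · 37 · 61.
Step 2: Check the mod-4 condition on each prime factor: 17 ≡ 1 (mod 4), exponent 1; 37 ≡ 1 (mod 4), exponent 1; 61 ≡ 1 (mod 4), exponent 1.
All primes ≡ 3 (mod 4) appear to even exponent (or don't appear), so by the two-squares theorem n IS expressible as a sum of two squares.
Step 3: Build a representation. Here n = 17 · 37 · 61 is a product of primes ≡ 1 (mod 4). Each prime p ≡ 1 (mod 4) is itself a sum of two squares; find a² by testing p − a² for a perfect square:
  17: 17 − 1² = 16 = 4² ⇒ 17 = 1² + 4².
  37: 37 − 1² = 36 = 6² ⇒ 37 = 1² + 6².
  61: 61 − 1² = 60, 61 − 2² = 57, 61 − 3² = 52, 61 − 4² = 45, 61 − 5² = 36 = 6² ⇒ 61 = 5² + 6².
  Combine using the Brahmagupta–Fibonacci identity (a² + b²)(c² + d²) = (ac − bd)² + (ad + bc)² = (ac + bd)² + (ad − bc)²:
  17 · 37 = 629: from (1² + 4²)(1² + 6²), take (1·1 − 4·6, 1·6 + 4·1) = (1 − 24, 6 + 4) = (-23, 10); dropping signs (only squares matter) gives (23, 10); check 23² + 10² = 529 + 100 = 629 ✓.
  629 · 61 = 38369: from (23² + 10²)(5² + 6²), take (23·5 − 10·6, 23·6 + 10·5) = (115 − 60, 138 + 50) = (55, 188); check 55² + 188² = 3025 + 35344 = 38369 ✓.
Step 4: Order so x ≤ y and verify: 55² + 188² = 3025 + 35344 = 38369 = n. ✓

n = 38369 = 55² + 188² (one valid representation with x ≤ y).


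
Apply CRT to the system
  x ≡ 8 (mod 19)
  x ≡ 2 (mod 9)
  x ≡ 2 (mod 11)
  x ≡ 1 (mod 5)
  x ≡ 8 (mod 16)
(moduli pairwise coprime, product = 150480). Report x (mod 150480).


Product of moduli M = 19 · 9 · 11 · 5 · 16 = 150480.
Merge one congruence at a time:
  Start: x ≡ 8 (mod 19).
  Combine with x ≡ 2 (mod 9); new modulus lcm = 171.
    Write x = 8 + 19·t and substitute into x ≡ 2 (mod 9): 19·t ≡ 2 − 8 = -6 (mod 9).
    Reduce coefficients mod 9: 1·t ≡ 3 (mod 9).
    So t ≡ 3 (mod 9).
    Then x = 8 + 19·3 = 65, valid modulo lcm(19, 9) = 171: x ≡ 65 (mod 171).
  Combine with x ≡ 2 (mod 11); new modulus lcm = 1881.
    Write x = 65 + 171·t and substitute into x ≡ 2 (mod 11): 171·t ≡ 2 − 65 = -63 (mod 11).
    Reduce coefficients mod 11: 6·t ≡ 3 (mod 11).
    The inverse of 6 mod 11 is 2 (since 6·2 = 12 = 1·11 + 1), so t ≡ 2·3 = 6 ≡ 6 (mod 11).
    Then x = 65 + 171·6 = 1091, valid modulo lcm(171, 11) = 1881: x ≡ 1091 (mod 1881).
  Combine with x ≡ 1 (mod 5); new modulus lcm = 9405.
    Write x = 1091 + 1881·t and substitute into x ≡ 1 (mod 5): 1881·t ≡ 1 − 1091 = -1090 (mod 5).
    Reduce coefficients mod 5: 1·t ≡ 0 (mod 5).
    So t ≡ 0 (mod 5).
    Then x = 1091 + 1881·0 = 1091, valid modulo lcm(1881, 5) = 9405: x ≡ 1091 (mod 9405).
  Combine with x ≡ 8 (mod 16); new modulus lcm = 150480.
    Write x = 1091 + 9405·t and substitute into x ≡ 8 (mod 16): 9405·t ≡ 8 − 1091 = -1083 (mod 16).
    Reduce coefficients mod 16: 13·t ≡ 5 (mod 16).
    The inverse of 13 mod 16 is 5 (since 13·5 = 65 = 4·16 + 1), so t ≡ 5·5 = 25 ≡ 9 (mod 16).
    Then x = 1091 + 9405·9 = 85736, valid modulo lcm(9405, 16) = 150480: x ≡ 85736 (mod 150480).
Verify against each original: 85736 mod 19 = 8, 85736 mod 9 = 2, 85736 mod 11 = 2, 85736 mod 5 = 1, 85736 mod 16 = 8.

x ≡ 85736 (mod 150480).


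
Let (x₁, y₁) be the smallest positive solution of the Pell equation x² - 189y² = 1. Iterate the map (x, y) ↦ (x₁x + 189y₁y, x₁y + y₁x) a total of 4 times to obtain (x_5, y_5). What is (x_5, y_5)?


Step 1: Find the fundamental solution (x₁, y₁) of x² - 189y² = 1.
  Expand √189 as a continued fraction. a₀ = ⌊√189⌋ = 13; iterate m_{k+1} = d_k·a_k − m_k, d_{k+1} = (189 − m_{k+1}²)/d_k, a_{k+1} = ⌊(a₀ + m_{k+1})/d_{k+1}⌋ (starting m₀ = 0, d₀ = 1), with convergents p_k = a_k·p_{k-1} + p_{k-2}, q_k = a_k·q_{k-1} + q_{k-2} (p₋₁ = 1, q₋₁ = 0):
  k = 0: a₀ = 13; p₀/q₀ = 13/1; p₀² − 189·q₀² = 169 − 189 = -20.
  k = 1: m = 13, d = 20, a = ⌊(13 + 13)/20⌋ = 1; p/q = (1·13 + 1)/(1·1 + 0) = 14/1; p² − 189·q² = 196 − 189 = 7.
  k = 2: m = 7, d = 7, a = ⌊(13 + 7)/7⌋ = 2; p/q = (2·14 + 13)/(2·1 + 1) = 41/3; p² − 189·q² = 1681 − 1701 = -20.
  k = 3: m = 7, d = 20, a = ⌊(13 + 7)/20⌋ = 1; p/q = (1·41 + 14)/(1·3 + 1) = 55/4; p² − 189·q² = 3025 − 3024 = 1.
  The first convergent with p² − 189·q² = 1 gives the fundamental solution (x₁, y₁) = (55, 4).
Step 2: Apply the recurrence (x_{n+1}, y_{n+1}) = (x₁x_n + 189y₁y_n, x₁y_n + y₁x_n) repeatedly.
  From (x_1, y_1) = (55, 4): x_2 = 55·55 + 189·4·4 = 6049; y_2 = 55·4 + 4·55 = 440.
  From (x_2, y_2) = (6049, 440): x_3 = 55·6049 + 189·4·440 = 665335; y_3 = 55·440 + 4·6049 = 48396.
  From (x_3, y_3) = (665335, 48396): x_4 = 55·665335 + 189·4·48396 = 73180801; y_4 = 55·48396 + 4·665335 = 5323120.
  From (x_4, y_4) = (73180801, 5323120): x_5 = 55·73180801 + 189·4·5323120 = 8049222775; y_5 = 55·5323120 + 4·73180801 = 585494804.
Step 3: Verify x_5² - 189·y_5² = 64789987281578700625 - 64789987281578700624 = 1 (should be 1). ✓

(x_1, y_1) = (55, 4); (x_5, y_5) = (8049222775, 585494804).


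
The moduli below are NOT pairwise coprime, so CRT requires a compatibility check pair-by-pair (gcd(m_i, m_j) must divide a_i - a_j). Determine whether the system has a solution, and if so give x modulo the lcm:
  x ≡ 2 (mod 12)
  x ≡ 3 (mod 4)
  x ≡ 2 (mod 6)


Moduli 12, 4, 6 are not pairwise coprime, so CRT works modulo lcm(m_i) when all pairwise compatibility conditions hold.
Pairwise compatibility: gcd(m_i, m_j) must divide a_i - a_j for every pair.
Merge one congruence at a time:
  Start: x ≡ 2 (mod 12).
  Combine with x ≡ 3 (mod 4): gcd(12, 4) = 4, and 3 - 2 = 1 is NOT divisible by 4.
    ⇒ system is inconsistent (no integer solution).

No solution (the system is inconsistent).


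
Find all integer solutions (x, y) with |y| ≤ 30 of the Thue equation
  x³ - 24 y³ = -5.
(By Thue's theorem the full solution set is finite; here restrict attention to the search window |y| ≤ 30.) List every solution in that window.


The equation is x³ - 24y³ = -5. For fixed y, x³ = 24·y³ − 5, so a solution requires the RHS to be a perfect cube.
Strategy: iterate y from -30 to 30, compute RHS = 24·y³ − 5, and check whether it is a (positive or negative) perfect cube.
Check small values of y:
  y = 0: RHS = -5 is not a perfect cube.
  y = 1: RHS = 19 is not a perfect cube.
  y = -1: RHS = -29 is not a perfect cube.
  y = 2: RHS = 187 is not a perfect cube.
  y = -2: RHS = -197 is not a perfect cube.
  y = 3: RHS = 643 is not a perfect cube.
  y = -3: RHS = -653 is not a perfect cube.
Continuing the search up to |y| = 30 finds no solutions either.
No (x, y) in the scanned range satisfies the equation.

No integer solutions with |y| ≤ 30.


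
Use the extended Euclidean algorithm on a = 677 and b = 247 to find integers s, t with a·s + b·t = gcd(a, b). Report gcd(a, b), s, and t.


Euclidean algorithm on (677, 247) — divide until remainder is 0:
  677 = 2 · 247 + 183
  247 = 1 · 183 + 64
  183 = 2 · 64 + 55
  64 = 1 · 55 + 9
  55 = 6 · 9 + 1
  9 = 9 · 1 + 0
gcd(677, 247) = 1.
Track Bezout coefficients alongside the remainders: start with r₀ = 677 = a·1 + b·0 (s = 1, t = 0) and r₁ = 247 = a·0 + b·1 (s = 0, t = 1); each new remainder r_{k+1} = r_{k-1} − q_k·r_k inherits s_{k+1} = s_{k-1} − q_k·s_k, t_{k+1} = t_{k-1} − q_k·t_k, so r_k = a·s_k + b·t_k at every step:
  q = 2: r = 183, s = 1 − 2·0 = 1, t = 0 − 2·1 = -2  (check: 677·1 + 247·(-2) = 183)
  q = 1: r = 64, s = 0 − 1·1 = -1, t = 1 − 1·(-2) = 3  (check: 677·(-1) + 247·3 = 64)
  q = 2: r = 55, s = 1 − 2·(-1) = 3, t = -2 − 2·3 = -8  (check: 677·3 + 247·(-8) = 55)
  q = 1: r = 9, s = -1 − 1·3 = -4, t = 3 − 1·(-8) = 11  (check: 677·(-4) + 247·11 = 9)
  q = 6: r = 1, s = 3 − 6·(-4) = 27, t = -8 − 6·11 = -74  (check: 677·27 + 247·(-74) = 1)
The row with r = 1 (the gcd) gives the Bezout coefficients s = 27, t = -74.
Result: 677 · (27) + 247 · (-74) = 1.

gcd(677, 247) = 1; s = 27, t = -74 (check: 677·27 + 247·(-74) = 1).


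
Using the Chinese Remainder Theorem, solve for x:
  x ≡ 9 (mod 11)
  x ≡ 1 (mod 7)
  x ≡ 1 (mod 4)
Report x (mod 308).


Moduli 11, 7, 4 are pairwise coprime; by CRT there is a unique solution modulo M = 11 · 7 · 4 = 308.
Solve pairwise, accumulating the modulus:
  Start with x ≡ 9 (mod 11).
  Combine with x ≡ 1 (mod 7): since gcd(11, 7) = 1, we get a unique residue mod 77.
    Write x = 9 + 11·t and substitute into x ≡ 1 (mod 7): 11·t ≡ 1 − 9 = -8 (mod 7).
    Reduce coefficients mod 7: 4·t ≡ 6 (mod 7).
    The inverse of 4 mod 7 is 2 (since 4·2 = 8 = 1·7 + 1), so t ≡ 2·6 = 12 ≡ 5 (mod 7).
    Then x = 9 + 11·5 = 64, valid modulo lcm(11, 7) = 77: x ≡ 64 (mod 77).
  Combine with x ≡ 1 (mod 4): since gcd(77, 4) = 1, we get a unique residue mod 308.
    Write x = 64 + 77·t and substitute into x ≡ 1 (mod 4): 77·t ≡ 1 − 64 = -63 (mod 4).
    Reduce coefficients mod 4: 1·t ≡ 1 (mod 4).
    So t ≡ 1 (mod 4).
    Then x = 64 + 77·1 = 141, valid modulo lcm(77, 4) = 308: x ≡ 141 (mod 308).
Verify: 141 mod 11 = 9 ✓, 141 mod 7 = 1 ✓, 141 mod 4 = 1 ✓.

x ≡ 141 (mod 308).


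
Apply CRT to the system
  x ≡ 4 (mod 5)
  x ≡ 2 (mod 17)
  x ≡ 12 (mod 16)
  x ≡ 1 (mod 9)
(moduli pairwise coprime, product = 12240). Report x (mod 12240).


Product of moduli M = 5 · 17 · 16 · 9 = 12240.
Merge one congruence at a time:
  Start: x ≡ 4 (mod 5).
  Combine with x ≡ 2 (mod 17); new modulus lcm = 85.
    Write x = 4 + 5·t and substitute into x ≡ 2 (mod 17): 5·t ≡ 2 − 4 = -2 (mod 17).
    Reduce coefficients mod 17: 5·t ≡ 15 (mod 17).
    The inverse of 5 mod 17 is 7 (since 5·7 = 35 = 2·17 + 1), so t ≡ 7·15 = 105 ≡ 3 (mod 17).
    Then x = 4 + 5·3 = 19, valid modulo lcm(5, 17) = 85: x ≡ 19 (mod 85).
  Combine with x ≡ 12 (mod 16); new modulus lcm = 1360.
    Write x = 19 + 85·t and substitute into x ≡ 12 (mod 16): 85·t ≡ 12 − 19 = -7 (mod 16).
    Reduce coefficients mod 16: 5·t ≡ 9 (mod 16).
    The inverse of 5 mod 16 is 13 (since 5·13 = 65 = 4·16 + 1), so t ≡ 13·9 = 117 ≡ 5 (mod 16).
    Then x = 19 + 85·5 = 444, valid modulo lcm(85, 16) = 1360: x ≡ 444 (mod 1360).
  Combine with x ≡ 1 (mod 9); new modulus lcm = 12240.
    Write x = 444 + 1360·t and substitute into x ≡ 1 (mod 9): 1360·t ≡ 1 − 444 = -443 (mod 9).
    Reduce coefficients mod 9: 1·t ≡ 7 (mod 9).
    So t ≡ 7 (mod 9).
    Then x = 444 + 1360·7 = 9964, valid modulo lcm(1360, 9) = 12240: x ≡ 9964 (mod 12240).
Verify against each original: 9964 mod 5 = 4, 9964 mod 17 = 2, 9964 mod 16 = 12, 9964 mod 9 = 1.

x ≡ 9964 (mod 12240).


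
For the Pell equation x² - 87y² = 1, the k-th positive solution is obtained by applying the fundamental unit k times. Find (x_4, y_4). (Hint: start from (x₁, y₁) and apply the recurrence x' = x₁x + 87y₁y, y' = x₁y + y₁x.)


Step 1: Find the fundamental solution (x₁, y₁) of x² - 87y² = 1.
  Expand √87 as a continued fraction. a₀ = ⌊√87⌋ = 9; iterate m_{k+1} = d_k·a_k − m_k, d_{k+1} = (87 − m_{k+1}²)/d_k, a_{k+1} = ⌊(a₀ + m_{k+1})/d_{k+1}⌋ (starting m₀ = 0, d₀ = 1), with convergents p_k = a_k·p_{k-1} + p_{k-2}, q_k = a_k·q_{k-1} + q_{k-2} (p₋₁ = 1, q₋₁ = 0):
  k = 0: a₀ = 9; p₀/q₀ = 9/1; p₀² − 87·q₀² = 81 − 87 = -6.
  k = 1: m = 9, d = 6, a = ⌊(9 + 9)/6⌋ = 3; p/q = (3·9 + 1)/(3·1 + 0) = 28/3; p² − 87·q² = 784 − 783 = 1.
  The first convergent with p² − 87·q² = 1 gives the fundamental solution (x₁, y₁) = (28, 3).
Step 2: Apply the recurrence (x_{n+1}, y_{n+1}) = (x₁x_n + 87y₁y_n, x₁y_n + y₁x_n) repeatedly.
  From (x_1, y_1) = (28, 3): x_2 = 28·28 + 87·3·3 = 1567; y_2 = 28·3 + 3·28 = 168.
  From (x_2, y_2) = (1567, 168): x_3 = 28·1567 + 87·3·168 = 87724; y_3 = 28·168 + 3·1567 = 9405.
  From (x_3, y_3) = (87724, 9405): x_4 = 28·87724 + 87·3·9405 = 4910977; y_4 = 28·9405 + 3·87724 = 526512.
Step 3: Verify x_4² - 87·y_4² = 24117695094529 - 24117695094528 = 1 (should be 1). ✓

(x_1, y_1) = (28, 3); (x_4, y_4) = (4910977, 526512).


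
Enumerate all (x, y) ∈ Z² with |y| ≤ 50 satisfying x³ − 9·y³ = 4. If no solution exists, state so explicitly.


The equation is x³ - 9y³ = 4. For fixed y, x³ = 9·y³ + 4, so a solution requires the RHS to be a perfect cube.
Strategy: iterate y from -50 to 50, compute RHS = 9·y³ + 4, and check whether it is a (positive or negative) perfect cube.
Check small values of y:
  y = 0: RHS = 4 is not a perfect cube.
  y = 1: RHS = 13 is not a perfect cube.
  y = -1: RHS = -5 is not a perfect cube.
  y = 2: RHS = 76 is not a perfect cube.
  y = -2: RHS = -68 is not a perfect cube.
  y = 3: RHS = 247 is not a perfect cube.
  y = -3: RHS = -239 is not a perfect cube.
Continuing the search up to |y| = 50 finds no solutions either.
No (x, y) in the scanned range satisfies the equation.

No integer solutions with |y| ≤ 50.


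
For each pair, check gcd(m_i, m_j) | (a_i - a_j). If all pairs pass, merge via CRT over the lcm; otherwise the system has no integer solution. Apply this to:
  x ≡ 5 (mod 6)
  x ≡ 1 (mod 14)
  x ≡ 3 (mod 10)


Moduli 6, 14, 10 are not pairwise coprime, so CRT works modulo lcm(m_i) when all pairwise compatibility conditions hold.
Pairwise compatibility: gcd(m_i, m_j) must divide a_i - a_j for every pair.
Merge one congruence at a time:
  Start: x ≡ 5 (mod 6).
  Combine with x ≡ 1 (mod 14): gcd(6, 14) = 2; 1 - 5 = -4, which IS divisible by 2, so compatible.
    Write x = 5 + 6·t and substitute into x ≡ 1 (mod 14): 6·t ≡ 1 − 5 = -4 (mod 14).
    Divide the congruence (and modulus) by g = 2: 3·t ≡ -2 (mod 7).
    Reduce coefficients mod 7: 3·t ≡ 5 (mod 7).
    The inverse of 3 mod 7 is 5 (since 3·5 = 15 = 2·7 + 1), so t ≡ 5·5 = 25 ≡ 4 (mod 7).
    Then x = 5 + 6·4 = 29, valid modulo lcm(6, 14) = 42: x ≡ 29 (mod 42).
  Combine with x ≡ 3 (mod 10): gcd(42, 10) = 2; 3 - 29 = -26, which IS divisible by 2, so compatible.
    Write x = 29 + 42·t and substitute into x ≡ 3 (mod 10): 42·t ≡ 3 − 29 = -26 (mod 10).
    Divide the congruence (and modulus) by g = 2: 21·t ≡ -13 (mod 5).
    Reduce coefficients mod 5: 1·t ≡ 2 (mod 5).
    So t ≡ 2 (mod 5).
    Then x = 29 + 42·2 = 113, valid modulo lcm(42, 10) = 210: x ≡ 113 (mod 210).
Verify: 113 mod 6 = 5, 113 mod 14 = 1, 113 mod 10 = 3.

x ≡ 113 (mod 210).


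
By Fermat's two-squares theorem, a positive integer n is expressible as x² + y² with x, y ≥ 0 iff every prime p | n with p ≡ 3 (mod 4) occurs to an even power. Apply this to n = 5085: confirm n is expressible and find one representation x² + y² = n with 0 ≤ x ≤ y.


Step 1: Factor n = 5085 = 3^2 · 5 · 113.
Step 2: Check the mod-4 condition on each prime factor: 3 ≡ 3 (mod 4), exponent 2 (must be even); 5 ≡ 1 (mod 4), exponent 1; 113 ≡ 1 (mod 4), exponent 1.
All primes ≡ 3 (mod 4) appear to even exponent (or don't appear), so by the two-squares theorem n IS expressible as a sum of two squares.
Step 3: Build a representation. Group n = k² · m with k = 3 and m = 5 · 113 = 565 (a product of primes ≡ 1 (mod 4)); a representation of m scales to one of n via (k·x)² + (k·y)² = k²(x² + y²). Each prime p ≡ 1 (mod 4) is itself a sum of two squares; find a² by testing p − a² for a perfect square:
  5: 5 − 1² = 4 = 2² ⇒ 5 = 1² + 2².
  113: 113 − 1² = 112, 113 − 2² = 109, 113 − 3² = 104, 113 − 4² = 97, 113 − 5² = 88, 113 − 6² = 77, 113 − 7² = 64 = 8² ⇒ 113 = 7² + 8².
  Combine using the Brahmagupta–Fibonacci identity (a² + b²)(c² + d²) = (ac − bd)² + (ad + bc)² = (ac + bd)² + (ad − bc)²:
  5 · 113 = 565: from (1² + 2²)(7² + 8²), take (1·7 − 2·8, 1·8 + 2·7) = (7 − 16, 8 + 14) = (-9, 22); dropping signs (only squares matter) gives (9, 22); check 9² + 22² = 81 + 484 = 565 ✓.
  Scale by k = 3: (3·9, 3·22) = (27, 66).
Step 4: Order so x ≤ y and verify: 27² + 66² = 729 + 4356 = 5085 = n. ✓

n = 5085 = 27² + 66² (one valid representation with x ≤ y).


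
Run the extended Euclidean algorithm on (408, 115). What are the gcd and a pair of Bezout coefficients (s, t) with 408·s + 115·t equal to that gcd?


Euclidean algorithm on (408, 115) — divide until remainder is 0:
  408 = 3 · 115 + 63
  115 = 1 · 63 + 52
  63 = 1 · 52 + 11
  52 = 4 · 11 + 8
  11 = 1 · 8 + 3
  8 = 2 · 3 + 2
  3 = 1 · 2 + 1
  2 = 2 · 1 + 0
gcd(408, 115) = 1.
Track Bezout coefficients alongside the remainders: start with r₀ = 408 = a·1 + b·0 (s = 1, t = 0) and r₁ = 115 = a·0 + b·1 (s = 0, t = 1); each new remainder r_{k+1} = r_{k-1} − q_k·r_k inherits s_{k+1} = s_{k-1} − q_k·s_k, t_{k+1} = t_{k-1} − q_k·t_k, so r_k = a·s_k + b·t_k at every step:
  q = 3: r = 63, s = 1 − 3·0 = 1, t = 0 − 3·1 = -3  (check: 408·1 + 115·(-3) = 63)
  q = 1: r = 52, s = 0 − 1·1 = -1, t = 1 − 1·(-3) = 4  (check: 408·(-1) + 115·4 = 52)
  q = 1: r = 11, s = 1 − 1·(-1) = 2, t = -3 − 1·4 = -7  (check: 408·2 + 115·(-7) = 11)
  q = 4: r = 8, s = -1 − 4·2 = -9, t = 4 − 4·(-7) = 32  (check: 408·(-9) + 115·32 = 8)
  q = 1: r = 3, s = 2 − 1·(-9) = 11, t = -7 − 1·32 = -39  (check: 408·11 + 115·(-39) = 3)
  q = 2: r = 2, s = -9 − 2·11 = -31, t = 32 − 2·(-39) = 110  (check: 408·(-31) + 115·110 = 2)
  q = 1: r = 1, s = 11 − 1·(-31) = 42, t = -39 − 1·110 = -149  (check: 408·42 + 115·(-149) = 1)
The row with r = 1 (the gcd) gives the Bezout coefficients s = 42, t = -149.
Result: 408 · (42) + 115 · (-149) = 1.

gcd(408, 115) = 1; s = 42, t = -149 (check: 408·42 + 115·(-149) = 1).


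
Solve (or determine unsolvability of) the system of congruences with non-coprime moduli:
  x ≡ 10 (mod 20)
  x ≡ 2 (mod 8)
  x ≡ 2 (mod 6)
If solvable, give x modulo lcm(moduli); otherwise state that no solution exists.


Moduli 20, 8, 6 are not pairwise coprime, so CRT works modulo lcm(m_i) when all pairwise compatibility conditions hold.
Pairwise compatibility: gcd(m_i, m_j) must divide a_i - a_j for every pair.
Merge one congruence at a time:
  Start: x ≡ 10 (mod 20).
  Combine with x ≡ 2 (mod 8): gcd(20, 8) = 4; 2 - 10 = -8, which IS divisible by 4, so compatible.
    Write x = 10 + 20·t and substitute into x ≡ 2 (mod 8): 20·t ≡ 2 − 10 = -8 (mod 8).
    Divide the congruence (and modulus) by g = 4: 5·t ≡ -2 (mod 2).
    Reduce coefficients mod 2: 1·t ≡ 0 (mod 2).
    So t ≡ 0 (mod 2).
    Then x = 10 + 20·0 = 10, valid modulo lcm(20, 8) = 40: x ≡ 10 (mod 40).
  Combine with x ≡ 2 (mod 6): gcd(40, 6) = 2; 2 - 10 = -8, which IS divisible by 2, so compatible.
    Write x = 10 + 40·t and substitute into x ≡ 2 (mod 6): 40·t ≡ 2 − 10 = -8 (mod 6).
    Divide the congruence (and modulus) by g = 2: 20·t ≡ -4 (mod 3).
    Reduce coefficients mod 3: 2·t ≡ 2 (mod 3).
    The inverse of 2 mod 3 is 2 (since 2·2 = 4 = 1·3 + 1), so t ≡ 2·2 = 4 ≡ 1 (mod 3).
    Then x = 10 + 40·1 = 50, valid modulo lcm(40, 6) = 120: x ≡ 50 (mod 120).
Verify: 50 mod 20 = 10, 50 mod 8 = 2, 50 mod 6 = 2.

x ≡ 50 (mod 120).


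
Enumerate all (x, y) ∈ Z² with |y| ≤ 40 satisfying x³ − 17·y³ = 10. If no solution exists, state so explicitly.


The equation is x³ - 17y³ = 10. For fixed y, x³ = 17·y³ + 10, so a solution requires the RHS to be a perfect cube.
Strategy: iterate y from -40 to 40, compute RHS = 17·y³ + 10, and check whether it is a (positive or negative) perfect cube.
Check small values of y:
  y = 0: RHS = 10 is not a perfect cube.
  y = 1: RHS = 27 = (3)³ ⇒ x = 3 works.
  y = -1: RHS = -7 is not a perfect cube.
  y = 2: RHS = 146 is not a perfect cube.
  y = -2: RHS = -126 is not a perfect cube.
  y = 3: RHS = 469 is not a perfect cube.
  y = -3: RHS = -449 is not a perfect cube.
Continuing the search up to |y| = 40 finds no further solutions beyond those listed.
Collected solutions: (3, 1).

Solutions (with |y| ≤ 40): (3, 1).


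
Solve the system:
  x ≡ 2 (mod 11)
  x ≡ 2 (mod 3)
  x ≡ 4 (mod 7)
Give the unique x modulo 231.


Moduli 11, 3, 7 are pairwise coprime; by CRT there is a unique solution modulo M = 11 · 3 · 7 = 231.
Solve pairwise, accumulating the modulus:
  Start with x ≡ 2 (mod 11).
  Combine with x ≡ 2 (mod 3): since gcd(11, 3) = 1, we get a unique residue mod 33.
    Write x = 2 + 11·t and substitute into x ≡ 2 (mod 3): 11·t ≡ 2 − 2 = 0 (mod 3).
    Reduce coefficients mod 3: 2·t ≡ 0 (mod 3).
    The inverse of 2 mod 3 is 2 (since 2·2 = 4 = 1·3 + 1), so t ≡ 2·0 = 0 ≡ 0 (mod 3).
    Then x = 2 + 11·0 = 2, valid modulo lcm(11, 3) = 33: x ≡ 2 (mod 33).
  Combine with x ≡ 4 (mod 7): since gcd(33, 7) = 1, we get a unique residue mod 231.
    Write x = 2 + 33·t and substitute into x ≡ 4 (mod 7): 33·t ≡ 4 − 2 = 2 (mod 7).
    Reduce coefficients mod 7: 5·t ≡ 2 (mod 7).
    The inverse of 5 mod 7 is 3 (since 5·3 = 15 = 2·7 + 1), so t ≡ 3·2 = 6 ≡ 6 (mod 7).
    Then x = 2 + 33·6 = 200, valid modulo lcm(33, 7) = 231: x ≡ 200 (mod 231).
Verify: 200 mod 11 = 2 ✓, 200 mod 3 = 2 ✓, 200 mod 7 = 4 ✓.

x ≡ 200 (mod 231).


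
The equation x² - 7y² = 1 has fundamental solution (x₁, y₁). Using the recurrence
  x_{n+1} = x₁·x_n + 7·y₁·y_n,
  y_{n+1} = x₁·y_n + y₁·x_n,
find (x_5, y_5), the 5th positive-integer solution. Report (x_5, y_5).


Step 1: Find the fundamental solution (x₁, y₁) of x² - 7y² = 1.
  Expand √7 as a continued fraction. a₀ = ⌊√7⌋ = 2; iterate m_{k+1} = d_k·a_k − m_k, d_{k+1} = (7 − m_{k+1}²)/d_k, a_{k+1} = ⌊(a₀ + m_{k+1})/d_{k+1}⌋ (starting m₀ = 0, d₀ = 1), with convergents p_k = a_k·p_{k-1} + p_{k-2}, q_k = a_k·q_{k-1} + q_{k-2} (p₋₁ = 1, q₋₁ = 0):
  k = 0: a₀ = 2; p₀/q₀ = 2/1; p₀² − 7·q₀² = 4 − 7 = -3.
  k = 1: m = 2, d = 3, a = ⌊(2 + 2)/3⌋ = 1; p/q = (1·2 + 1)/(1·1 + 0) = 3/1; p² − 7·q² = 9 − 7 = 2.
  k = 2: m = 1, d = 2, a = ⌊(2 + 1)/2⌋ = 1; p/q = (1·3 + 2)/(1·1 + 1) = 5/2; p² − 7·q² = 25 − 28 = -3.
  k = 3: m = 1, d = 3, a = ⌊(2 + 1)/3⌋ = 1; p/q = (1·5 + 3)/(1·2 + 1) = 8/3; p² − 7·q² = 64 − 63 = 1.
  The first convergent with p² − 7·q² = 1 gives the fundamental solution (x₁, y₁) = (8, 3).
Step 2: Apply the recurrence (x_{n+1}, y_{n+1}) = (x₁x_n + 7y₁y_n, x₁y_n + y₁x_n) repeatedly.
  From (x_1, y_1) = (8, 3): x_2 = 8·8 + 7·3·3 = 127; y_2 = 8·3 + 3·8 = 48.
  From (x_2, y_2) = (127, 48): x_3 = 8·127 + 7·3·48 = 2024; y_3 = 8·48 + 3·127 = 765.
  From (x_3, y_3) = (2024, 765): x_4 = 8·2024 + 7·3·765 = 32257; y_4 = 8·765 + 3·2024 = 12192.
  From (x_4, y_4) = (32257, 12192): x_5 = 8·32257 + 7·3·12192 = 514088; y_5 = 8·12192 + 3·32257 = 194307.
Step 3: Verify x_5² - 7·y_5² = 264286471744 - 264286471743 = 1 (should be 1). ✓

(x_1, y_1) = (8, 3); (x_5, y_5) = (514088, 194307).


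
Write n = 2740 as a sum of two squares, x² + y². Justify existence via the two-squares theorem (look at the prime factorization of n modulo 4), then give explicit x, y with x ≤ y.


Step 1: Factor n = 2740 = 2^2 · 5 · 137.
Step 2: Check the mod-4 condition on each prime factor: 2 = 2 (special); 5 ≡ 1 (mod 4), exponent 1; 137 ≡ 1 (mod 4), exponent 1.
All primes ≡ 3 (mod 4) appear to even exponent (or don't appear), so by the two-squares theorem n IS expressible as a sum of two squares.
Step 3: Build a representation. Group n = k² · m with k = 2 and m = 5 · 137 = 685 (a product of primes ≡ 1 (mod 4)); a representation of m scales to one of n via (k·x)² + (k·y)² = k²(x² + y²). Each prime p ≡ 1 (mod 4) is itself a sum of two squares; find a² by testing p − a² for a perfect square:
  5: 5 − 1² = 4 = 2² ⇒ 5 = 1² + 2².
  137: 137 − 1² = 136, 137 − 2² = 133, 137 − 3² = 128, 137 − 4² = 121 = 11² ⇒ 137 = 4² + 11².
  Combine using the Brahmagupta–Fibonacci identity (a² + b²)(c² + d²) = (ac − bd)² + (ad + bc)² = (ac + bd)² + (ad − bc)²:
  5 · 137 = 685: from (1² + 2²)(4² + 11²), take (1·4 − 2·11, 1·11 + 2·4) = (4 − 22, 11 + 8) = (-18, 19); dropping signs (only squares matter) gives (18, 19); check 18² + 19² = 324 + 361 = 685 ✓.
  Scale by k = 2: (2·18, 2·19) = (36, 38).
Step 4: Order so x ≤ y and verify: 36² + 38² = 1296 + 1444 = 2740 = n. ✓

n = 2740 = 36² + 38² (one valid representation with x ≤ y).


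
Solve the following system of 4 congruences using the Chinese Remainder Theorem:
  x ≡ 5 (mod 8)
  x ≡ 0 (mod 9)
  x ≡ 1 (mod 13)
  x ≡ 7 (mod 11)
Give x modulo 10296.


Product of moduli M = 8 · 9 · 13 · 11 = 10296.
Merge one congruence at a time:
  Start: x ≡ 5 (mod 8).
  Combine with x ≡ 0 (mod 9); new modulus lcm = 72.
    Write x = 5 + 8·t and substitute into x ≡ 0 (mod 9): 8·t ≡ 0 − 5 = -5 (mod 9).
    Reduce coefficients mod 9: 8·t ≡ 4 (mod 9).
    The inverse of 8 mod 9 is 8 (since 8·8 = 64 = 7·9 + 1), so t ≡ 8·4 = 32 ≡ 5 (mod 9).
    Then x = 5 + 8·5 = 45, valid modulo lcm(8, 9) = 72: x ≡ 45 (mod 72).
  Combine with x ≡ 1 (mod 13); new modulus lcm = 936.
    Write x = 45 + 72·t and substitute into x ≡ 1 (mod 13): 72·t ≡ 1 − 45 = -44 (mod 13).
    Reduce coefficients mod 13: 7·t ≡ 8 (mod 13).
    The inverse of 7 mod 13 is 2 (since 7·2 = 14 = 1·13 + 1), so t ≡ 2·8 = 16 ≡ 3 (mod 13).
    Then x = 45 + 72·3 = 261, valid modulo lcm(72, 13) = 936: x ≡ 261 (mod 936).
  Combine with x ≡ 7 (mod 11); new modulus lcm = 10296.
    Write x = 261 + 936·t and substitute into x ≡ 7 (mod 11): 936·t ≡ 7 − 261 = -254 (mod 11).
    Reduce coefficients mod 11: 1·t ≡ 10 (mod 11).
    So t ≡ 10 (mod 11).
    Then x = 261 + 936·10 = 9621, valid modulo lcm(936, 11) = 10296: x ≡ 9621 (mod 10296).
Verify against each original: 9621 mod 8 = 5, 9621 mod 9 = 0, 9621 mod 13 = 1, 9621 mod 11 = 7.

x ≡ 9621 (mod 10296).


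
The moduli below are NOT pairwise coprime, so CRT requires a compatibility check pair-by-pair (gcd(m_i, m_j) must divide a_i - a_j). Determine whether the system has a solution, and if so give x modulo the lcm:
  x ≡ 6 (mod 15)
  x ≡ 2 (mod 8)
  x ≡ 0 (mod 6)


Moduli 15, 8, 6 are not pairwise coprime, so CRT works modulo lcm(m_i) when all pairwise compatibility conditions hold.
Pairwise compatibility: gcd(m_i, m_j) must divide a_i - a_j for every pair.
Merge one congruence at a time:
  Start: x ≡ 6 (mod 15).
  Combine with x ≡ 2 (mod 8): gcd(15, 8) = 1; 2 - 6 = -4, which IS divisible by 1, so compatible.
    Write x = 6 + 15·t and substitute into x ≡ 2 (mod 8): 15·t ≡ 2 − 6 = -4 (mod 8).
    Reduce coefficients mod 8: 7·t ≡ 4 (mod 8).
    The inverse of 7 mod 8 is 7 (since 7·7 = 49 = 6·8 + 1), so t ≡ 7·4 = 28 ≡ 4 (mod 8).
    Then x = 6 + 15·4 = 66, valid modulo lcm(15, 8) = 120: x ≡ 66 (mod 120).
  Combine with x ≡ 0 (mod 6): gcd(120, 6) = 6; 0 - 66 = -66, which IS divisible by 6, so compatible.
    Write x = 66 + 120·t and substitute into x ≡ 0 (mod 6): 120·t ≡ 0 − 66 = -66 (mod 6).
    Divide the congruence (and modulus) by g = 6: 20·t ≡ -11 (mod 1).
    Modulo 1 every t works; take t = 0.
    Then x = 66 + 120·0 = 66, valid modulo lcm(120, 6) = 120: x ≡ 66 (mod 120).
Verify: 66 mod 15 = 6, 66 mod 8 = 2, 66 mod 6 = 0.

x ≡ 66 (mod 120).
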